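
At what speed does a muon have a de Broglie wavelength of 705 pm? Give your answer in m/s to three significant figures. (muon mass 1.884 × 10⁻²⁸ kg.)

v = 4990 m/s

p = h/λ = 6.626 × 10⁻³⁴ / 7.050 × 10⁻¹⁰ = 9.399 × 10⁻²⁵ kg·m/s.
v = p/m = 9.399 × 10⁻²⁵ / 1.884 × 10⁻²⁸ = 4.99 × 10³ m/s = 4990 m/s.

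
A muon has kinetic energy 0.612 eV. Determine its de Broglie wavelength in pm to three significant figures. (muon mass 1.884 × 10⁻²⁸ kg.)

λ = 109 pm

KE = 0.612 eV = 9.804 × 10⁻²⁰ J.
p = √(2mKE) = √(2 × 1.884 × 10⁻²⁸ × 9.804 × 10⁻²⁰) = 6.078 × 10⁻²⁴ kg·m/s.
λ = h/p = 6.626 × 10⁻³⁴ / 6.078 × 10⁻²⁴ = 1.09 × 10⁻¹⁰ m = 109 pm.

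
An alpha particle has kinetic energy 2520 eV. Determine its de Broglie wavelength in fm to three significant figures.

λ = 286 fm

KE = 2520 eV = 4.037 × 10⁻¹⁶ J.
p = √(2mKE) = √(2 × 6.645 × 10⁻²⁷ × 4.037 × 10⁻¹⁶) = 2.316 × 10⁻²¹ kg·m/s.
λ = h/p = 6.626 × 10⁻³⁴ / 2.316 × 10⁻²¹ = 2.86 × 10⁻¹³ m = 286 fm.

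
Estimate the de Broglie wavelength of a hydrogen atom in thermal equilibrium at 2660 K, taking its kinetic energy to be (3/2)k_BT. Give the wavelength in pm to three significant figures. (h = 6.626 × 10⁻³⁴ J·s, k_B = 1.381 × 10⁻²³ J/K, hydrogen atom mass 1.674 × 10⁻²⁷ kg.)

KE = (3/2)k_BT = 1.5 × 1.381 × 10⁻²³ × 2660 = 5.510 × 10⁻²⁰ J.
p = √(2mKE) = √(2 × 1.674 × 10⁻²⁷ × 5.510 × 10⁻²⁰) = 1.358 × 10⁻²³ kg·m/s.
λ = h/p = 4.88 × 10⁻¹¹ m = 48.8 pm.

λ = 48.8 pm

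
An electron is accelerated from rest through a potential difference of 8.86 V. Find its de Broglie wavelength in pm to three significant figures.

λ = 412 pm

KE = eV = 1.602 × 10⁻¹⁹ × 8.860 = 1.419 × 10⁻¹⁸ J.
p = √(2mKE) = √(2 × 9.109 × 10⁻³¹ × 1.419 × 10⁻¹⁸) = 1.608 × 10⁻²⁴ kg·m/s.
λ = h/p = 6.626 × 10⁻³⁴ / 1.608 × 10⁻²⁴ = 4.12 × 10⁻¹⁰ m = 412 pm.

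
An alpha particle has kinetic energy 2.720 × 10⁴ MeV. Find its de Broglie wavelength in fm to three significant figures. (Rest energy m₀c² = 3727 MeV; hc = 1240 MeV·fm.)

Total energy E = KE + m₀c² = 2.720 × 10⁴ + 3727 = 30927 MeV.
(pc)² = E² − (m₀c²)² = (30927)² − (3727)² = 9.426 × 10⁸ MeV², so pc = 3.070 × 10⁴ MeV.
λ = hc/(pc) = 1240 MeV·fm / 3.070 × 10⁴ MeV = 0.0404 fm.

λ = 0.0404 fm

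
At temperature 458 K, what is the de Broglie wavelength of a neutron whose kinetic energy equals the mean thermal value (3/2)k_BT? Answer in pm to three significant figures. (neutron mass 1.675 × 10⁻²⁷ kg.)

λ = 118 pm

KE = (3/2)k_BT = 1.5 × 1.381 × 10⁻²³ × 458 = 9.487 × 10⁻²¹ J.
p = √(2mKE) = √(2 × 1.675 × 10⁻²⁷ × 9.487 × 10⁻²¹) = 5.638 × 10⁻²⁴ kg·m/s.
λ = h/p = 1.18 × 10⁻¹⁰ m = 118 pm.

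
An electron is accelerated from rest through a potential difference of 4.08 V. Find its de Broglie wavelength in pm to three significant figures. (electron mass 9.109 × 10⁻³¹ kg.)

λ = 607 pm

KE = eV = 1.602 × 10⁻¹⁹ × 4.080 = 6.536 × 10⁻¹⁹ J.
p = √(2mKE) = √(2 × 9.109 × 10⁻³¹ × 6.536 × 10⁻¹⁹) = 1.091 × 10⁻²⁴ kg·m/s.
λ = h/p = 6.626 × 10⁻³⁴ / 1.091 × 10⁻²⁴ = 6.07 × 10⁻¹⁰ m = 607 pm.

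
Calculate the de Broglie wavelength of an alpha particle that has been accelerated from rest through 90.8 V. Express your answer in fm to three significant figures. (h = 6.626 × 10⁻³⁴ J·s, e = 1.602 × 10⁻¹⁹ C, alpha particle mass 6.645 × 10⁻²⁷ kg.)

KE = 2eV = 2 × 1.602 × 10⁻¹⁹ × 90.80 = 2.909 × 10⁻¹⁷ J.
p = √(2mKE) = √(2 × 6.645 × 10⁻²⁷ × 2.909 × 10⁻¹⁷) = 6.218 × 10⁻²² kg·m/s.
λ = h/p = 6.626 × 10⁻³⁴ / 6.218 × 10⁻²² = 1.07 × 10⁻¹² m = 1070 fm.

λ = 1070 fm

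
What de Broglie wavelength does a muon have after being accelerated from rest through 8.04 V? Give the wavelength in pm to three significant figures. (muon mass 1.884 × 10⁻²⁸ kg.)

λ = 30.1 pm

KE = eV = 1.602 × 10⁻¹⁹ × 8.040 = 1.288 × 10⁻¹⁸ J.
p = √(2mKE) = √(2 × 1.884 × 10⁻²⁸ × 1.288 × 10⁻¹⁸) = 2.203 × 10⁻²³ kg·m/s.
λ = h/p = 6.626 × 10⁻³⁴ / 2.203 × 10⁻²³ = 3.01 × 10⁻¹¹ m = 30.1 pm.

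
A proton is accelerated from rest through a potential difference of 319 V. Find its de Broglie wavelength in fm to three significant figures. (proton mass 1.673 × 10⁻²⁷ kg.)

KE = eV = 1.602 × 10⁻¹⁹ × 319.0 = 5.110 × 10⁻¹⁷ J.
p = √(2mKE) = √(2 × 1.673 × 10⁻²⁷ × 5.110 × 10⁻¹⁷) = 4.135 × 10⁻²² kg·m/s.
λ = h/p = 6.626 × 10⁻³⁴ / 4.135 × 10⁻²² = 1.60 × 10⁻¹² m = 1600 fm.

λ = 1600 fm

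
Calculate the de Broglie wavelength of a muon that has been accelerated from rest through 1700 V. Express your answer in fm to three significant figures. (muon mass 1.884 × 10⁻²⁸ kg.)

KE = eV = 1.602 × 10⁻¹⁹ × 1700 = 2.723 × 10⁻¹⁶ J.
p = √(2mKE) = √(2 × 1.884 × 10⁻²⁸ × 2.723 × 10⁻¹⁶) = 3.203 × 10⁻²² kg·m/s.
λ = h/p = 6.626 × 10⁻³⁴ / 3.203 × 10⁻²² = 2.07 × 10⁻¹² m = 2070 fm.

λ = 2070 fm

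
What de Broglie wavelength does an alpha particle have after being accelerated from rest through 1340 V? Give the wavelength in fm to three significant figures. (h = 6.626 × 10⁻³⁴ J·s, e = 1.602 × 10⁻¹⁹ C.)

λ = 277 fm

KE = 2eV = 2 × 1.602 × 10⁻¹⁹ × 1340 = 4.293 × 10⁻¹⁶ J.
p = √(2mKE) = √(2 × 6.645 × 10⁻²⁷ × 4.293 × 10⁻¹⁶) = 2.389 × 10⁻²¹ kg·m/s.
λ = h/p = 6.626 × 10⁻³⁴ / 2.389 × 10⁻²¹ = 2.77 × 10⁻¹³ m = 277 fm.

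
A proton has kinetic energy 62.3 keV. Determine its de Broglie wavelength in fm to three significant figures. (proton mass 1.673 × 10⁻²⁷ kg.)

λ = 115 fm

KE = 62.3 keV = 9.980 × 10⁻¹⁵ J.
p = √(2mKE) = √(2 × 1.673 × 10⁻²⁷ × 9.980 × 10⁻¹⁵) = 5.779 × 10⁻²¹ kg·m/s.
λ = h/p = 6.626 × 10⁻³⁴ / 5.779 × 10⁻²¹ = 1.15 × 10⁻¹³ m = 115 fm.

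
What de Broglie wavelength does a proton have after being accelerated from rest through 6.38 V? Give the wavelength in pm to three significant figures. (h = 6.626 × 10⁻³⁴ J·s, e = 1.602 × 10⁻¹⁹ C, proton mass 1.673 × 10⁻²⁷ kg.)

λ = 11.3 pm

KE = eV = 1.602 × 10⁻¹⁹ × 6.380 = 1.022 × 10⁻¹⁸ J.
p = √(2mKE) = √(2 × 1.673 × 10⁻²⁷ × 1.022 × 10⁻¹⁸) = 5.848 × 10⁻²³ kg·m/s.
λ = h/p = 6.626 × 10⁻³⁴ / 5.848 × 10⁻²³ = 1.13 × 10⁻¹¹ m = 11.3 pm.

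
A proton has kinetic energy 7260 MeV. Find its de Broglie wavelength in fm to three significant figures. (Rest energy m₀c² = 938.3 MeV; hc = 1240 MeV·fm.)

λ = 0.152 fm

Total energy E = KE + m₀c² = 7260 + 938.3 = 8198.3 MeV.
(pc)² = E² − (m₀c²)² = (8198.3)² − (938.3)² = 6.633 × 10⁷ MeV², so pc = 8144 MeV.
λ = hc/(pc) = 1240 MeV·fm / 8144 MeV = 0.152 fm.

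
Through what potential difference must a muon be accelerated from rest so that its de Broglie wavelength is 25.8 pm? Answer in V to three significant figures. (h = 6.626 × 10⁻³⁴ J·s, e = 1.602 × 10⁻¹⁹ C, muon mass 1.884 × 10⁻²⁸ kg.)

V = 10.9 V

p = h/λ = 6.626 × 10⁻³⁴ / 2.580 × 10⁻¹¹ = 2.568 × 10⁻²³ kg·m/s.
KE = p²/(2m) = 1.750 × 10⁻¹⁸ J.
V = KE/e = 1.750 × 10⁻¹⁸ / (1.602 × 10⁻¹⁹) = 10.9 V.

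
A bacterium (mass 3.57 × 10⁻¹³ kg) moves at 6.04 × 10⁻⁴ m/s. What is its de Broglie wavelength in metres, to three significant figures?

p = mv = 3.57 × 10⁻¹³ × 6.04 × 10⁻⁴ = 2.156 × 10⁻¹⁶ kg·m/s.
λ = h/p = 6.626 × 10⁻³⁴ / 2.156 × 10⁻¹⁶ = 3.07 × 10⁻¹⁸ m.

λ = 3.07 × 10⁻¹⁸ m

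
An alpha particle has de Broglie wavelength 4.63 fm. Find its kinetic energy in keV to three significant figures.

p = h/λ = 6.626 × 10⁻³⁴ / 4.630 × 10⁻¹⁵ = 1.431 × 10⁻¹⁹ kg·m/s.
KE = p²/(2m) = (1.431 × 10⁻¹⁹)² / (2 × 6.645 × 10⁻²⁷) = 1.541 × 10⁻¹² J = 9620 keV.

KE = 9620 keV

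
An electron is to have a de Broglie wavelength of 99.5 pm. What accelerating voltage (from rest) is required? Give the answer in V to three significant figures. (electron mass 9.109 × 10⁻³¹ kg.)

p = h/λ = 6.626 × 10⁻³⁴ / 9.950 × 10⁻¹¹ = 6.659 × 10⁻²⁴ kg·m/s.
KE = p²/(2m) = 2.434 × 10⁻¹⁷ J.
V = KE/e = 2.434 × 10⁻¹⁷ / (1.602 × 10⁻¹⁹) = 152 V.

V = 152 V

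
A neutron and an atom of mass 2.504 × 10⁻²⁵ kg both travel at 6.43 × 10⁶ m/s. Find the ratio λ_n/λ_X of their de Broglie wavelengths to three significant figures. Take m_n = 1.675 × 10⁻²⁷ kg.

λ_n/λ_X = 149

At fixed v, p = mv so λ = h/(mv) ∝ 1/m.
λ_n/λ_X = m_X/m_n = 2.504 × 10⁻²⁵/1.675 × 10⁻²⁷ = 149.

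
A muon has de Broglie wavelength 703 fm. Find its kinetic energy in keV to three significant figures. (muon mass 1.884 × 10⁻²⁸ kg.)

KE = 14.7 keV

p = h/λ = 6.626 × 10⁻³⁴ / 7.030 × 10⁻¹³ = 9.425 × 10⁻²² kg·m/s.
KE = p²/(2m) = (9.425 × 10⁻²²)² / (2 × 1.884 × 10⁻²⁸) = 2.358 × 10⁻¹⁵ J = 14.7 keV.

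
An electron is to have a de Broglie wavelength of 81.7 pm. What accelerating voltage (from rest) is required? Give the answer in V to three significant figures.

p = h/λ = 6.626 × 10⁻³⁴ / 8.170 × 10⁻¹¹ = 8.110 × 10⁻²⁴ kg·m/s.
KE = p²/(2m) = 3.610 × 10⁻¹⁷ J.
V = KE/e = 3.610 × 10⁻¹⁷ / (1.602 × 10⁻¹⁹) = 225 V.

V = 225 V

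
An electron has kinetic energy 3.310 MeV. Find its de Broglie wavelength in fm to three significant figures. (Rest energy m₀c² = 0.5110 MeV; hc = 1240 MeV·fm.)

λ = 327 fm

Total energy E = KE + m₀c² = 3.310 + 0.5110 = 3.8210 MeV.
(pc)² = E² − (m₀c²)² = (3.8210)² − (0.5110)² = 14.34 MeV², so pc = 3.787 MeV.
λ = hc/(pc) = 1240 MeV·fm / 3.787 MeV = 327 fm.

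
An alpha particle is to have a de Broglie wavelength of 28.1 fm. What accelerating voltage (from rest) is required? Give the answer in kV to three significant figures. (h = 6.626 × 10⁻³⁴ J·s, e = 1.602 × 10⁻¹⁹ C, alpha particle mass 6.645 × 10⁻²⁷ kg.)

p = h/λ = 6.626 × 10⁻³⁴ / 2.810 × 10⁻¹⁴ = 2.358 × 10⁻²⁰ kg·m/s.
KE = p²/(2m) = 4.184 × 10⁻¹⁴ J.
V = KE/2e = 4.184 × 10⁻¹⁴ / (2 × 1.602 × 10⁻¹⁹) = 131 kV.

V = 131 kV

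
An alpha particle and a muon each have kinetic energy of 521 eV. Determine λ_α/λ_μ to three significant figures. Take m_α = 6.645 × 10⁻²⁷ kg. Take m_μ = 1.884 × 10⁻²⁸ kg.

λ_α/λ_μ = 0.168

At fixed KE, p = √(2mKE) so λ = h/p ∝ 1/√m.
λ_α/λ_μ = √(m_μ/m_α) = √(1.884 × 10⁻²⁸/6.645 × 10⁻²⁷) = √(0.02835) = 0.168.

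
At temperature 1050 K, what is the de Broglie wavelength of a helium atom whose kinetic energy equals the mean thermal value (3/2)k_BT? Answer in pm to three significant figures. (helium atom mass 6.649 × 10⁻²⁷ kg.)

λ = 39.0 pm

KE = (3/2)k_BT = 1.5 × 1.381 × 10⁻²³ × 1050 = 2.175 × 10⁻²⁰ J.
p = √(2mKE) = √(2 × 6.649 × 10⁻²⁷ × 2.175 × 10⁻²⁰) = 1.701 × 10⁻²³ kg·m/s.
λ = h/p = 3.90 × 10⁻¹¹ m = 39.0 pm.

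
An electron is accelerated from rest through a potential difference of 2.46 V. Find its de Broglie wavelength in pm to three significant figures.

λ = 782 pm

KE = eV = 1.602 × 10⁻¹⁹ × 2.460 = 3.941 × 10⁻¹⁹ J.
p = √(2mKE) = √(2 × 9.109 × 10⁻³¹ × 3.941 × 10⁻¹⁹) = 8.473 × 10⁻²⁵ kg·m/s.
λ = h/p = 6.626 × 10⁻³⁴ / 8.473 × 10⁻²⁵ = 7.82 × 10⁻¹⁰ m = 782 pm.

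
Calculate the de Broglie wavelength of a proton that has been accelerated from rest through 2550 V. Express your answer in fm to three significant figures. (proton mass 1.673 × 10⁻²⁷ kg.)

KE = eV = 1.602 × 10⁻¹⁹ × 2550 = 4.085 × 10⁻¹⁶ J.
p = √(2mKE) = √(2 × 1.673 × 10⁻²⁷ × 4.085 × 10⁻¹⁶) = 1.169 × 10⁻²¹ kg·m/s.
λ = h/p = 6.626 × 10⁻³⁴ / 1.169 × 10⁻²¹ = 5.67 × 10⁻¹³ m = 567 fm.

λ = 567 fm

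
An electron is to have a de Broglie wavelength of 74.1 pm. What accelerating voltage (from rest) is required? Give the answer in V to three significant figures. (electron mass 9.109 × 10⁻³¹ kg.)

p = h/λ = 6.626 × 10⁻³⁴ / 7.410 × 10⁻¹¹ = 8.942 × 10⁻²⁴ kg·m/s.
KE = p²/(2m) = 4.389 × 10⁻¹⁷ J.
V = KE/e = 4.389 × 10⁻¹⁷ / (1.602 × 10⁻¹⁹) = 274 V.

V = 274 V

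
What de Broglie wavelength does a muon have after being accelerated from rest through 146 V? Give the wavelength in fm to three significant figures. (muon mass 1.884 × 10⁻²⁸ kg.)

λ = 7060 fm

KE = eV = 1.602 × 10⁻¹⁹ × 146.0 = 2.339 × 10⁻¹⁷ J.
p = √(2mKE) = √(2 × 1.884 × 10⁻²⁸ × 2.339 × 10⁻¹⁷) = 9.388 × 10⁻²³ kg·m/s.
λ = h/p = 6.626 × 10⁻³⁴ / 9.388 × 10⁻²³ = 7.06 × 10⁻¹² m = 7060 fm.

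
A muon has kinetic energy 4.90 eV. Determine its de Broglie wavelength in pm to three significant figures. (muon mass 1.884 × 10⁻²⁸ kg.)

KE = 4.90 eV = 7.850 × 10⁻¹⁹ J.
p = √(2mKE) = √(2 × 1.884 × 10⁻²⁸ × 7.850 × 10⁻¹⁹) = 1.720 × 10⁻²³ kg·m/s.
λ = h/p = 6.626 × 10⁻³⁴ / 1.720 × 10⁻²³ = 3.85 × 10⁻¹¹ m = 38.5 pm.

λ = 38.5 pm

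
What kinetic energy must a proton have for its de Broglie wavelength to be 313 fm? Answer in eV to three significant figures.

KE = 8360 eV

p = h/λ = 6.626 × 10⁻³⁴ / 3.130 × 10⁻¹³ = 2.117 × 10⁻²¹ kg·m/s.
KE = p²/(2m) = (2.117 × 10⁻²¹)² / (2 × 1.673 × 10⁻²⁷) = 1.339 × 10⁻¹⁵ J = 8360 eV.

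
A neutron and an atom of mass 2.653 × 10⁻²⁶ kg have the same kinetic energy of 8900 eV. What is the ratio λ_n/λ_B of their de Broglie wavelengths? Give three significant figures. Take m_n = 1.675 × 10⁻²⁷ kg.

λ_n/λ_B = 3.98

At fixed KE, p = √(2mKE) so λ = h/p ∝ 1/√m.
λ_n/λ_B = √(m_B/m_n) = √(2.653 × 10⁻²⁶/1.675 × 10⁻²⁷) = √(15.84) = 3.98.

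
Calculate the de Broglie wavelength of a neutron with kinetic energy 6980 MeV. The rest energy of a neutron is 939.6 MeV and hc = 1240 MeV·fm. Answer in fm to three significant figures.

λ = 0.158 fm

Total energy E = KE + m₀c² = 6980 + 939.6 = 7919.6 MeV.
(pc)² = E² − (m₀c²)² = (7919.6)² − (939.6)² = 6.184 × 10⁷ MeV², so pc = 7864 MeV.
λ = hc/(pc) = 1240 MeV·fm / 7864 MeV = 0.158 fm.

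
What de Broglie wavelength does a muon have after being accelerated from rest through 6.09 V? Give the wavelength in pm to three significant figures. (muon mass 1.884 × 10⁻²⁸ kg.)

KE = eV = 1.602 × 10⁻¹⁹ × 6.090 = 9.756 × 10⁻¹⁹ J.
p = √(2mKE) = √(2 × 1.884 × 10⁻²⁸ × 9.756 × 10⁻¹⁹) = 1.917 × 10⁻²³ kg·m/s.
λ = h/p = 6.626 × 10⁻³⁴ / 1.917 × 10⁻²³ = 3.46 × 10⁻¹¹ m = 34.6 pm.

λ = 34.6 pm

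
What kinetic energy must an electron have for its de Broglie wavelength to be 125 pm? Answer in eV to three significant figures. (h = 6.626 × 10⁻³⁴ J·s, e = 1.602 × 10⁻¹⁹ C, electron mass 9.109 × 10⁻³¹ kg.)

p = h/λ = 6.626 × 10⁻³⁴ / 1.250 × 10⁻¹⁰ = 5.301 × 10⁻²⁴ kg·m/s.
KE = p²/(2m) = (5.301 × 10⁻²⁴)² / (2 × 9.109 × 10⁻³¹) = 1.542 × 10⁻¹⁷ J = 96.3 eV.

KE = 96.3 eV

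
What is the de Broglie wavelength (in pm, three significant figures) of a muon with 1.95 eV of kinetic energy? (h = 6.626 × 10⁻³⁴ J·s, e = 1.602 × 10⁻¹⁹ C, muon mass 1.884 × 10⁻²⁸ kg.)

λ = 61.1 pm

KE = 1.95 eV = 3.124 × 10⁻¹⁹ J.
p = √(2mKE) = √(2 × 1.884 × 10⁻²⁸ × 3.124 × 10⁻¹⁹) = 1.085 × 10⁻²³ kg·m/s.
λ = h/p = 6.626 × 10⁻³⁴ / 1.085 × 10⁻²³ = 6.11 × 10⁻¹¹ m = 61.1 pm.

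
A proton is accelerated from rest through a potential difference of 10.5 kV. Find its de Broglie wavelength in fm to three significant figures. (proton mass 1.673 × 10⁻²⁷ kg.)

λ = 279 fm

KE = eV = 1.602 × 10⁻¹⁹ × 1.050 × 10⁴ = 1.682 × 10⁻¹⁵ J.
p = √(2mKE) = √(2 × 1.673 × 10⁻²⁷ × 1.682 × 10⁻¹⁵) = 2.372 × 10⁻²¹ kg·m/s.
λ = h/p = 6.626 × 10⁻³⁴ / 2.372 × 10⁻²¹ = 2.79 × 10⁻¹³ m = 279 fm.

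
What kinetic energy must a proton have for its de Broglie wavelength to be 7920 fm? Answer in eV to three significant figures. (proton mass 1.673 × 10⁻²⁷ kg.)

p = h/λ = 6.626 × 10⁻³⁴ / 7.920 × 10⁻¹² = 8.366 × 10⁻²³ kg·m/s.
KE = p²/(2m) = (8.366 × 10⁻²³)² / (2 × 1.673 × 10⁻²⁷) = 2.092 × 10⁻¹⁸ J = 13.1 eV.

KE = 13.1 eV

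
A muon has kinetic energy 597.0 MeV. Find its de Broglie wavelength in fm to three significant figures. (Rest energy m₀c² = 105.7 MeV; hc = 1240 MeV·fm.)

λ = 1.78 fm

Total energy E = KE + m₀c² = 597.0 + 105.7 = 702.7 MeV.
(pc)² = E² − (m₀c²)² = (702.7)² − (105.7)² = 4.826 × 10⁵ MeV², so pc = 694.7 MeV.
λ = hc/(pc) = 1240 MeV·fm / 694.7 MeV = 1.78 fm.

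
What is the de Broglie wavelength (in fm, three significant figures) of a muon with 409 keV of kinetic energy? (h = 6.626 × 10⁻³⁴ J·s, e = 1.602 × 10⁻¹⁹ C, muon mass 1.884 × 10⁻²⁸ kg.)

KE = 409 keV = 6.552 × 10⁻¹⁴ J.
p = √(2mKE) = √(2 × 1.884 × 10⁻²⁸ × 6.552 × 10⁻¹⁴) = 4.969 × 10⁻²¹ kg·m/s.
λ = h/p = 6.626 × 10⁻³⁴ / 4.969 × 10⁻²¹ = 1.33 × 10⁻¹³ m = 133 fm.

λ = 133 fm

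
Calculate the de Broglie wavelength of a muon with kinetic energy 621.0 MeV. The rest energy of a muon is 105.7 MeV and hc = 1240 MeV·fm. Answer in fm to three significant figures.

λ = 1.72 fm

Total energy E = KE + m₀c² = 621.0 + 105.7 = 726.7 MeV.
(pc)² = E² − (m₀c²)² = (726.7)² − (105.7)² = 5.169 × 10⁵ MeV², so pc = 719.0 MeV.
λ = hc/(pc) = 1240 MeV·fm / 719.0 MeV = 1.72 fm.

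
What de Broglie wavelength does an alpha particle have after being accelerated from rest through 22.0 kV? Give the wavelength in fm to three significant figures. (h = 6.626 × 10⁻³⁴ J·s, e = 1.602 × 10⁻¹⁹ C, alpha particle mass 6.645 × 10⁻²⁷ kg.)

KE = 2eV = 2 × 1.602 × 10⁻¹⁹ × 2.200 × 10⁴ = 7.049 × 10⁻¹⁵ J.
p = √(2mKE) = √(2 × 6.645 × 10⁻²⁷ × 7.049 × 10⁻¹⁵) = 9.679 × 10⁻²¹ kg·m/s.
λ = h/p = 6.626 × 10⁻³⁴ / 9.679 × 10⁻²¹ = 6.85 × 10⁻¹⁴ m = 68.5 fm.

λ = 68.5 fm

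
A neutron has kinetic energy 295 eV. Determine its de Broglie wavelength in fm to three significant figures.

λ = 1670 fm

KE = 295 eV = 4.726 × 10⁻¹⁷ J.
p = √(2mKE) = √(2 × 1.675 × 10⁻²⁷ × 4.726 × 10⁻¹⁷) = 3.979 × 10⁻²² kg·m/s.
λ = h/p = 6.626 × 10⁻³⁴ / 3.979 × 10⁻²² = 1.67 × 10⁻¹² m = 1670 fm.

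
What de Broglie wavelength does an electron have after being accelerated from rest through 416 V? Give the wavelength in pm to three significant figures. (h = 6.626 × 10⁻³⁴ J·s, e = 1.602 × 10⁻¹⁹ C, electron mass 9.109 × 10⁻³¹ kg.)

λ = 60.1 pm

KE = eV = 1.602 × 10⁻¹⁹ × 416.0 = 6.664 × 10⁻¹⁷ J.
p = √(2mKE) = √(2 × 9.109 × 10⁻³¹ × 6.664 × 10⁻¹⁷) = 1.102 × 10⁻²³ kg·m/s.
λ = h/p = 6.626 × 10⁻³⁴ / 1.102 × 10⁻²³ = 6.01 × 10⁻¹¹ m = 60.1 pm.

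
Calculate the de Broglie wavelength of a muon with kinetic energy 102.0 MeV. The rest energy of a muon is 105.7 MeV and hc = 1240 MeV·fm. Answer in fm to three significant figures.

λ = 6.94 fm

Total energy E = KE + m₀c² = 102.0 + 105.7 = 207.7 MeV.
(pc)² = E² − (m₀c²)² = (207.7)² − (105.7)² = 3.197 × 10⁴ MeV², so pc = 178.8 MeV.
λ = hc/(pc) = 1240 MeV·fm / 178.8 MeV = 6.94 fm.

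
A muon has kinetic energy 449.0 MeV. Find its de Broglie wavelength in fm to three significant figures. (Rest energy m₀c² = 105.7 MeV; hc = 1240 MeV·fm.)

λ = 2.28 fm

Total energy E = KE + m₀c² = 449.0 + 105.7 = 554.7 MeV.
(pc)² = E² − (m₀c²)² = (554.7)² − (105.7)² = 2.965 × 10⁵ MeV², so pc = 544.5 MeV.
λ = hc/(pc) = 1240 MeV·fm / 544.5 MeV = 2.28 fm.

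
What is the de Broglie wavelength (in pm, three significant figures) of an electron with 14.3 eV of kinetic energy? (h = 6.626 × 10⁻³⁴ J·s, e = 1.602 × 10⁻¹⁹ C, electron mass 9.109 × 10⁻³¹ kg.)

λ = 324 pm

KE = 14.3 eV = 2.291 × 10⁻¹⁸ J.
p = √(2mKE) = √(2 × 9.109 × 10⁻³¹ × 2.291 × 10⁻¹⁸) = 2.043 × 10⁻²⁴ kg·m/s.
λ = h/p = 6.626 × 10⁻³⁴ / 2.043 × 10⁻²⁴ = 3.24 × 10⁻¹⁰ m = 324 pm.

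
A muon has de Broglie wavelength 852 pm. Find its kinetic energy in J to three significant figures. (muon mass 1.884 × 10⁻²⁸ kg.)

KE = 1.61 × 10⁻²¹ J

p = h/λ = 6.626 × 10⁻³⁴ / 8.520 × 10⁻¹⁰ = 7.777 × 10⁻²⁵ kg·m/s.
KE = p²/(2m) = (7.777 × 10⁻²⁵)² / (2 × 1.884 × 10⁻²⁸) = 1.605 × 10⁻²¹ J = 1.61 × 10⁻²¹ J.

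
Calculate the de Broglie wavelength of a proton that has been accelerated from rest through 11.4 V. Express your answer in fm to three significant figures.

KE = eV = 1.602 × 10⁻¹⁹ × 11.40 = 1.826 × 10⁻¹⁸ J.
p = √(2mKE) = √(2 × 1.673 × 10⁻²⁷ × 1.826 × 10⁻¹⁸) = 7.817 × 10⁻²³ kg·m/s.
λ = h/p = 6.626 × 10⁻³⁴ / 7.817 × 10⁻²³ = 8.48 × 10⁻¹² m = 8480 fm.

λ = 8480 fm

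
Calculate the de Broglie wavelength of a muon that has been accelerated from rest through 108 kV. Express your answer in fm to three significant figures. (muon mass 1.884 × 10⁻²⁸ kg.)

KE = eV = 1.602 × 10⁻¹⁹ × 1.080 × 10⁵ = 1.730 × 10⁻¹⁴ J.
p = √(2mKE) = √(2 × 1.884 × 10⁻²⁸ × 1.730 × 10⁻¹⁴) = 2.553 × 10⁻²¹ kg·m/s.
λ = h/p = 6.626 × 10⁻³⁴ / 2.553 × 10⁻²¹ = 2.60 × 10⁻¹³ m = 260 fm.

λ = 260 fm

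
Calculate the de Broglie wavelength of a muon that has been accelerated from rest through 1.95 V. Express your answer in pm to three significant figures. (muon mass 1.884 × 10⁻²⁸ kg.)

λ = 61.1 pm

KE = eV = 1.602 × 10⁻¹⁹ × 1.950 = 3.124 × 10⁻¹⁹ J.
p = √(2mKE) = √(2 × 1.884 × 10⁻²⁸ × 3.124 × 10⁻¹⁹) = 1.085 × 10⁻²³ kg·m/s.
λ = h/p = 6.626 × 10⁻³⁴ / 1.085 × 10⁻²³ = 6.11 × 10⁻¹¹ m = 61.1 pm.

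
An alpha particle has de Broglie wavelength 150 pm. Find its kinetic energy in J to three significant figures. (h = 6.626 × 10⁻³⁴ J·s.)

p = h/λ = 6.626 × 10⁻³⁴ / 1.500 × 10⁻¹⁰ = 4.417 × 10⁻²⁴ kg·m/s.
KE = p²/(2m) = (4.417 × 10⁻²⁴)² / (2 × 6.645 × 10⁻²⁷) = 1.468 × 10⁻²¹ J = 1.47 × 10⁻²¹ J.

KE = 1.47 × 10⁻²¹ J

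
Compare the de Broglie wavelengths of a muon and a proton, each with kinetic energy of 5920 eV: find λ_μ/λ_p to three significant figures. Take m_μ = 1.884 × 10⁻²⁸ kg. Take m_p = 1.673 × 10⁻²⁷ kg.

At fixed KE, p = √(2mKE) so λ = h/p ∝ 1/√m.
λ_μ/λ_p = √(m_p/m_μ) = √(1.673 × 10⁻²⁷/1.884 × 10⁻²⁸) = √(8.880) = 2.98.

λ_μ/λ_p = 2.98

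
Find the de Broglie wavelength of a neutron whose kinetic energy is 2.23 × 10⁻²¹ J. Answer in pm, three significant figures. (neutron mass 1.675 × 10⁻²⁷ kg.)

p = √(2mKE) = √(2 × 1.675 × 10⁻²⁷ × 2.230 × 10⁻²¹) = 2.733 × 10⁻²⁴ kg·m/s.
λ = h/p = 6.626 × 10⁻³⁴ / 2.733 × 10⁻²⁴ = 2.42 × 10⁻¹⁰ m = 242 pm.

λ = 242 pm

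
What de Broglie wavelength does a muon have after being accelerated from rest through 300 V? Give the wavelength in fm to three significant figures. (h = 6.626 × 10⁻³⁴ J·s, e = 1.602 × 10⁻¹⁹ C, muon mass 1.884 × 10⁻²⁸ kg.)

KE = eV = 1.602 × 10⁻¹⁹ × 300.0 = 4.806 × 10⁻¹⁷ J.
p = √(2mKE) = √(2 × 1.884 × 10⁻²⁸ × 4.806 × 10⁻¹⁷) = 1.346 × 10⁻²² kg·m/s.
λ = h/p = 6.626 × 10⁻³⁴ / 1.346 × 10⁻²² = 4.92 × 10⁻¹² m = 4920 fm.

λ = 4920 fm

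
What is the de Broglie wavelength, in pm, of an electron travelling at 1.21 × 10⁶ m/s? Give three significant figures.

p = mv = 9.109 × 10⁻³¹ × 1.21 × 10⁶ = 1.102 × 10⁻²⁴ kg·m/s.
λ = h/p = 6.626 × 10⁻³⁴ / 1.102 × 10⁻²⁴ = 6.01 × 10⁻¹⁰ m = 601 pm.

λ = 601 pm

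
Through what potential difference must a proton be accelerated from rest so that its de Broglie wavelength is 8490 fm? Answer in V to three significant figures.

p = h/λ = 6.626 × 10⁻³⁴ / 8.490 × 10⁻¹² = 7.804 × 10⁻²³ kg·m/s.
KE = p²/(2m) = 1.820 × 10⁻¹⁸ J.
V = KE/e = 1.820 × 10⁻¹⁸ / (1.602 × 10⁻¹⁹) = 11.4 V.

V = 11.4 V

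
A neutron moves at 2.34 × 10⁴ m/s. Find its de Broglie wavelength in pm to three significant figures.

λ = 16.9 pm

p = mv = 1.675 × 10⁻²⁷ × 2.34 × 10⁴ = 3.919 × 10⁻²³ kg·m/s.
λ = h/p = 6.626 × 10⁻³⁴ / 3.919 × 10⁻²³ = 1.69 × 10⁻¹¹ m = 16.9 pm.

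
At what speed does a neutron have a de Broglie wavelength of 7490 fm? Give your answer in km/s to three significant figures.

p = h/λ = 6.626 × 10⁻³⁴ / 7.490 × 10⁻¹² = 8.846 × 10⁻²³ kg·m/s.
v = p/m = 8.846 × 10⁻²³ / 1.675 × 10⁻²⁷ = 5.28 × 10⁴ m/s = 52.8 km/s.

v = 52.8 km/s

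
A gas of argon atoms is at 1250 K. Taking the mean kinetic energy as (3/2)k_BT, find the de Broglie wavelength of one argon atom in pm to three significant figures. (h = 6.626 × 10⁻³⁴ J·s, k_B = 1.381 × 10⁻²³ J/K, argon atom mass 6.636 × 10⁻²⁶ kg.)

KE = (3/2)k_BT = 1.5 × 1.381 × 10⁻²³ × 1250 = 2.589 × 10⁻²⁰ J.
p = √(2mKE) = √(2 × 6.636 × 10⁻²⁶ × 2.589 × 10⁻²⁰) = 5.862 × 10⁻²³ kg·m/s.
λ = h/p = 1.13 × 10⁻¹¹ m = 11.3 pm.

λ = 11.3 pm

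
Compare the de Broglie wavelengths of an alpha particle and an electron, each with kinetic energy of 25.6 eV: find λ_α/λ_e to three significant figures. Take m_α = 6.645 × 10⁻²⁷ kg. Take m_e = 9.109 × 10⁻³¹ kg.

λ_α/λ_e = 0.0117

At fixed KE, p = √(2mKE) so λ = h/p ∝ 1/√m.
λ_α/λ_e = √(m_e/m_α) = √(9.109 × 10⁻³¹/6.645 × 10⁻²⁷) = √(1.371 × 10⁻⁴) = 0.0117.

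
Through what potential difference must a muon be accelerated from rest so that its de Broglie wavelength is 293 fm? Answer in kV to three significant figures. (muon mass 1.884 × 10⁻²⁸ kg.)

V = 84.7 kV

p = h/λ = 6.626 × 10⁻³⁴ / 2.930 × 10⁻¹³ = 2.261 × 10⁻²¹ kg·m/s.
KE = p²/(2m) = 1.357 × 10⁻¹⁴ J.
V = KE/e = 1.357 × 10⁻¹⁴ / (1.602 × 10⁻¹⁹) = 84.7 kV.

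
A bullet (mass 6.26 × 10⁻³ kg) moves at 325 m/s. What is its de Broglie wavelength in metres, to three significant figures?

p = mv = 6.26 × 10⁻³ × 325 = 2.035 kg·m/s.
λ = h/p = 6.626 × 10⁻³⁴ / 2.035 = 3.26 × 10⁻³⁴ m.

λ = 3.26 × 10⁻³⁴ m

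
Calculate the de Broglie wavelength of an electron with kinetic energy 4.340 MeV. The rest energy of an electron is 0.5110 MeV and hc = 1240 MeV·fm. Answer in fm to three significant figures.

Total energy E = KE + m₀c² = 4.340 + 0.5110 = 4.8510 MeV.
(pc)² = E² − (m₀c²)² = (4.8510)² − (0.5110)² = 23.27 MeV², so pc = 4.824 MeV.
λ = hc/(pc) = 1240 MeV·fm / 4.824 MeV = 257 fm.

λ = 257 fm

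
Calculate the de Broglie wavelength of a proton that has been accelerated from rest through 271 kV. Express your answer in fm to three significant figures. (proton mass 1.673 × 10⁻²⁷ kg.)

KE = eV = 1.602 × 10⁻¹⁹ × 2.710 × 10⁵ = 4.341 × 10⁻¹⁴ J.
p = √(2mKE) = √(2 × 1.673 × 10⁻²⁷ × 4.341 × 10⁻¹⁴) = 1.205 × 10⁻²⁰ kg·m/s.
λ = h/p = 6.626 × 10⁻³⁴ / 1.205 × 10⁻²⁰ = 5.50 × 10⁻¹⁴ m = 55.0 fm.

λ = 55.0 fm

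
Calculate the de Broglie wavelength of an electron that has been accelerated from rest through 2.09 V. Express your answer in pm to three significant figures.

KE = eV = 1.602 × 10⁻¹⁹ × 2.090 = 3.348 × 10⁻¹⁹ J.
p = √(2mKE) = √(2 × 9.109 × 10⁻³¹ × 3.348 × 10⁻¹⁹) = 7.810 × 10⁻²⁵ kg·m/s.
λ = h/p = 6.626 × 10⁻³⁴ / 7.810 × 10⁻²⁵ = 8.48 × 10⁻¹⁰ m = 848 pm.

λ = 848 pm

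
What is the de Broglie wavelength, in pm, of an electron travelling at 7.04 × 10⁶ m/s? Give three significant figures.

λ = 103 pm

p = mv = 9.109 × 10⁻³¹ × 7.04 × 10⁶ = 6.413 × 10⁻²⁴ kg·m/s.
λ = h/p = 6.626 × 10⁻³⁴ / 6.413 × 10⁻²⁴ = 1.03 × 10⁻¹⁰ m = 103 pm.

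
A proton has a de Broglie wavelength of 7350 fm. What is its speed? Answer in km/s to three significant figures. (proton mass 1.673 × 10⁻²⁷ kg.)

p = h/λ = 6.626 × 10⁻³⁴ / 7.350 × 10⁻¹² = 9.015 × 10⁻²³ kg·m/s.
v = p/m = 9.015 × 10⁻²³ / 1.673 × 10⁻²⁷ = 5.39 × 10⁴ m/s = 53.9 km/s.

v = 53.9 km/s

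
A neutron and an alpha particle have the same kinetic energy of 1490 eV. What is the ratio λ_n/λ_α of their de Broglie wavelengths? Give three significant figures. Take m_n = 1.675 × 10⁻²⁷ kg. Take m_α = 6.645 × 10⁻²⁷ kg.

At fixed KE, p = √(2mKE) so λ = h/p ∝ 1/√m.
λ_n/λ_α = √(m_α/m_n) = √(6.645 × 10⁻²⁷/1.675 × 10⁻²⁷) = √(3.967) = 1.99.

λ_n/λ_α = 1.99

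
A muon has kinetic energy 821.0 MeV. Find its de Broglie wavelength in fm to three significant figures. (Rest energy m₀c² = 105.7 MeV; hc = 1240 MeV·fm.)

Total energy E = KE + m₀c² = 821.0 + 105.7 = 926.7 MeV.
(pc)² = E² − (m₀c²)² = (926.7)² − (105.7)² = 8.476 × 10⁵ MeV², so pc = 920.7 MeV.
λ = hc/(pc) = 1240 MeV·fm / 920.7 MeV = 1.35 fm.

λ = 1.35 fm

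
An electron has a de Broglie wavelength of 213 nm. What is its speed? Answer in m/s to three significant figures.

v = 3420 m/s

p = h/λ = 6.626 × 10⁻³⁴ / 2.130 × 10⁻⁷ = 3.111 × 10⁻²⁷ kg·m/s.
v = p/m = 3.111 × 10⁻²⁷ / 9.109 × 10⁻³¹ = 3.42 × 10³ m/s = 3420 m/s.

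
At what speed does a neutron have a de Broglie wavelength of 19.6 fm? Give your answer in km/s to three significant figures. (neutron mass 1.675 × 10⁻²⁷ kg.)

p = h/λ = 6.626 × 10⁻³⁴ / 1.960 × 10⁻¹⁴ = 3.381 × 10⁻²⁰ kg·m/s.
v = p/m = 3.381 × 10⁻²⁰ / 1.675 × 10⁻²⁷ = 2.02 × 10⁷ m/s = 2.02 × 10⁴ km/s.

v = 2.02 × 10⁴ km/s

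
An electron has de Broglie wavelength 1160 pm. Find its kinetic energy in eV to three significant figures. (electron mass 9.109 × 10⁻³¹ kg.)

KE = 1.12 eV

p = h/λ = 6.626 × 10⁻³⁴ / 1.160 × 10⁻⁹ = 5.712 × 10⁻²⁵ kg·m/s.
KE = p²/(2m) = (5.712 × 10⁻²⁵)² / (2 × 9.109 × 10⁻³¹) = 1.791 × 10⁻¹⁹ J = 1.12 eV.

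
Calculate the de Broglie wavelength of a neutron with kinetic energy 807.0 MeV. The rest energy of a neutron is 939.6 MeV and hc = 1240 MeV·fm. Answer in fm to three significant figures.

λ = 0.842 fm

Total energy E = KE + m₀c² = 807.0 + 939.6 = 1746.6 MeV.
(pc)² = E² − (m₀c²)² = (1746.6)² − (939.6)² = 2.168 × 10⁶ MeV², so pc = 1472 MeV.
λ = hc/(pc) = 1240 MeV·fm / 1472 MeV = 0.842 fm.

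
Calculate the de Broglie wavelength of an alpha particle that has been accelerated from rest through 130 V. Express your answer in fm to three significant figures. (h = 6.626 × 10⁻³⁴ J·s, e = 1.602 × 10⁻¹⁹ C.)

λ = 891 fm

KE = 2eV = 2 × 1.602 × 10⁻¹⁹ × 130.0 = 4.165 × 10⁻¹⁷ J.
p = √(2mKE) = √(2 × 6.645 × 10⁻²⁷ × 4.165 × 10⁻¹⁷) = 7.440 × 10⁻²² kg·m/s.
λ = h/p = 6.626 × 10⁻³⁴ / 7.440 × 10⁻²² = 8.91 × 10⁻¹³ m = 891 fm.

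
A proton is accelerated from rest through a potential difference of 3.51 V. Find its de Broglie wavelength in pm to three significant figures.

KE = eV = 1.602 × 10⁻¹⁹ × 3.510 = 5.623 × 10⁻¹⁹ J.
p = √(2mKE) = √(2 × 1.673 × 10⁻²⁷ × 5.623 × 10⁻¹⁹) = 4.338 × 10⁻²³ kg·m/s.
λ = h/p = 6.626 × 10⁻³⁴ / 4.338 × 10⁻²³ = 1.53 × 10⁻¹¹ m = 15.3 pm.

λ = 15.3 pm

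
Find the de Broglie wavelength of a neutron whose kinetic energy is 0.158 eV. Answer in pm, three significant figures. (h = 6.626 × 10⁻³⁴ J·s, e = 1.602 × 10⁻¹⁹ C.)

KE = 0.158 eV = 2.531 × 10⁻²⁰ J.
p = √(2mKE) = √(2 × 1.675 × 10⁻²⁷ × 2.531 × 10⁻²⁰) = 9.208 × 10⁻²⁴ kg·m/s.
λ = h/p = 6.626 × 10⁻³⁴ / 9.208 × 10⁻²⁴ = 7.20 × 10⁻¹¹ m = 72.0 pm.

λ = 72.0 pm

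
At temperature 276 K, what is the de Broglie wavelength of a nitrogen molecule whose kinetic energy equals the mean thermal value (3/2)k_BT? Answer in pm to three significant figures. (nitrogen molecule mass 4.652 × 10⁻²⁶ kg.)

λ = 28.7 pm

KE = (3/2)k_BT = 1.5 × 1.381 × 10⁻²³ × 276 = 5.717 × 10⁻²¹ J.
p = √(2mKE) = √(2 × 4.652 × 10⁻²⁶ × 5.717 × 10⁻²¹) = 2.306 × 10⁻²³ kg·m/s.
λ = h/p = 2.87 × 10⁻¹¹ m = 28.7 pm.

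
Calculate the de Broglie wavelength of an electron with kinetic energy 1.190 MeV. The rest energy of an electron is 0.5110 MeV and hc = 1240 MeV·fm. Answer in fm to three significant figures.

Total energy E = KE + m₀c² = 1.190 + 0.5110 = 1.7010 MeV.
(pc)² = E² − (m₀c²)² = (1.7010)² − (0.5110)² = 2.632 MeV², so pc = 1.622 MeV.
λ = hc/(pc) = 1240 MeV·fm / 1.622 MeV = 764 fm.

λ = 764 fm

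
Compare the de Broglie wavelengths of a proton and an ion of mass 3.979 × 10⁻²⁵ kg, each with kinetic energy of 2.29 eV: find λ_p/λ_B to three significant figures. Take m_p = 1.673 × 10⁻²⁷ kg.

At fixed KE, p = √(2mKE) so λ = h/p ∝ 1/√m.
λ_p/λ_B = √(m_B/m_p) = √(3.979 × 10⁻²⁵/1.673 × 10⁻²⁷) = √(237.8) = 15.4.

λ_p/λ_B = 15.4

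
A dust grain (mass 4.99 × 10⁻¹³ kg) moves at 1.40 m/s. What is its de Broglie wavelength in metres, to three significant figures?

p = mv = 4.99 × 10⁻¹³ × 1.40 = 6.986 × 10⁻¹³ kg·m/s.
λ = h/p = 6.626 × 10⁻³⁴ / 6.986 × 10⁻¹³ = 9.48 × 10⁻²² m.

λ = 9.48 × 10⁻²² m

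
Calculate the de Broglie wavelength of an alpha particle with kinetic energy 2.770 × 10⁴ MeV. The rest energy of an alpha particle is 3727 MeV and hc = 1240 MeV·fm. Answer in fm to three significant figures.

λ = 0.0397 fm

Total energy E = KE + m₀c² = 2.770 × 10⁴ + 3727 = 31427 MeV.
(pc)² = E² − (m₀c²)² = (31427)² − (3727)² = 9.738 × 10⁸ MeV², so pc = 3.121 × 10⁴ MeV.
λ = hc/(pc) = 1240 MeV·fm / 3.121 × 10⁴ MeV = 0.0397 fm.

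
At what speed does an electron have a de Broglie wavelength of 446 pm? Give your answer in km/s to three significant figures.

p = h/λ = 6.626 × 10⁻³⁴ / 4.460 × 10⁻¹⁰ = 1.486 × 10⁻²⁴ kg·m/s.
v = p/m = 1.486 × 10⁻²⁴ / 9.109 × 10⁻³¹ = 1.63 × 10⁶ m/s = 1630 km/s.

v = 1630 km/s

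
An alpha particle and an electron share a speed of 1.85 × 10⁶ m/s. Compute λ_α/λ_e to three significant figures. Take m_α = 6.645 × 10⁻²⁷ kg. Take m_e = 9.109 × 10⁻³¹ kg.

At fixed v, p = mv so λ = h/(mv) ∝ 1/m.
λ_α/λ_e = m_e/m_α = 9.109 × 10⁻³¹/6.645 × 10⁻²⁷ = 1.37 × 10⁻⁴.

λ_α/λ_e = 1.37 × 10⁻⁴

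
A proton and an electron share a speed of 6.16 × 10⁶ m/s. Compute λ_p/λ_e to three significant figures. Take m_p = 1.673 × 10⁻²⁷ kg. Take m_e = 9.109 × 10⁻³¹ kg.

At fixed v, p = mv so λ = h/(mv) ∝ 1/m.
λ_p/λ_e = m_e/m_p = 9.109 × 10⁻³¹/1.673 × 10⁻²⁷ = 5.44 × 10⁻⁴.

λ_p/λ_e = 5.44 × 10⁻⁴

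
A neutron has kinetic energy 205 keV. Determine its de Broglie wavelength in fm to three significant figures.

λ = 63.2 fm

KE = 205 keV = 3.284 × 10⁻¹⁴ J.
p = √(2mKE) = √(2 × 1.675 × 10⁻²⁷ × 3.284 × 10⁻¹⁴) = 1.049 × 10⁻²⁰ kg·m/s.
λ = h/p = 6.626 × 10⁻³⁴ / 1.049 × 10⁻²⁰ = 6.32 × 10⁻¹⁴ m = 63.2 fm.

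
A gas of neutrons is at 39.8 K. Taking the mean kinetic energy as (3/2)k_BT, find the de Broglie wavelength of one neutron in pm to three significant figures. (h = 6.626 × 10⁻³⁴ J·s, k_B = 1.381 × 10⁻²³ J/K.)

KE = (3/2)k_BT = 1.5 × 1.381 × 10⁻²³ × 39.8 = 8.245 × 10⁻²² J.
p = √(2mKE) = √(2 × 1.675 × 10⁻²⁷ × 8.245 × 10⁻²²) = 1.662 × 10⁻²⁴ kg·m/s.
λ = h/p = 3.99 × 10⁻¹⁰ m = 399 pm.

λ = 399 pm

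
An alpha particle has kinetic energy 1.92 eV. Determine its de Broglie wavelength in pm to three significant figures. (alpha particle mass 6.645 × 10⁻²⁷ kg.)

KE = 1.92 eV = 3.076 × 10⁻¹⁹ J.
p = √(2mKE) = √(2 × 6.645 × 10⁻²⁷ × 3.076 × 10⁻¹⁹) = 6.394 × 10⁻²³ kg·m/s.
λ = h/p = 6.626 × 10⁻³⁴ / 6.394 × 10⁻²³ = 1.04 × 10⁻¹¹ m = 10.4 pm.

λ = 10.4 pm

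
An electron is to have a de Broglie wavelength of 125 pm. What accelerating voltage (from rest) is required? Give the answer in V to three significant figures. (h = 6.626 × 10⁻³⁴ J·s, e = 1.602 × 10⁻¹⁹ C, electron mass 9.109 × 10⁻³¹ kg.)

p = h/λ = 6.626 × 10⁻³⁴ / 1.250 × 10⁻¹⁰ = 5.301 × 10⁻²⁴ kg·m/s.
KE = p²/(2m) = 1.542 × 10⁻¹⁷ J.
V = KE/e = 1.542 × 10⁻¹⁷ / (1.602 × 10⁻¹⁹) = 96.3 V.

V = 96.3 V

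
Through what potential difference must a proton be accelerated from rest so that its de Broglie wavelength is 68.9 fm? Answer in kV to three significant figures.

p = h/λ = 6.626 × 10⁻³⁴ / 6.890 × 10⁻¹⁴ = 9.617 × 10⁻²¹ kg·m/s.
KE = p²/(2m) = 2.764 × 10⁻¹⁴ J.
V = KE/e = 2.764 × 10⁻¹⁴ / (1.602 × 10⁻¹⁹) = 173 kV.

V = 173 kV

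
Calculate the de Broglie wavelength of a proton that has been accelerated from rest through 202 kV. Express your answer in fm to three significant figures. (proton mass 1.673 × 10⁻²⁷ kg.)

λ = 63.7 fm

KE = eV = 1.602 × 10⁻¹⁹ × 2.020 × 10⁵ = 3.236 × 10⁻¹⁴ J.
p = √(2mKE) = √(2 × 1.673 × 10⁻²⁷ × 3.236 × 10⁻¹⁴) = 1.041 × 10⁻²⁰ kg·m/s.
λ = h/p = 6.626 × 10⁻³⁴ / 1.041 × 10⁻²⁰ = 6.37 × 10⁻¹⁴ m = 63.7 fm.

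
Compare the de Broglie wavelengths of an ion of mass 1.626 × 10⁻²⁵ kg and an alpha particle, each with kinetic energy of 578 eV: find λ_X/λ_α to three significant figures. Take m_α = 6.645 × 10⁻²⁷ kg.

At fixed KE, p = √(2mKE) so λ = h/p ∝ 1/√m.
λ_X/λ_α = √(m_α/m_X) = √(6.645 × 10⁻²⁷/1.626 × 10⁻²⁵) = √(0.04087) = 0.202.

λ_X/λ_α = 0.202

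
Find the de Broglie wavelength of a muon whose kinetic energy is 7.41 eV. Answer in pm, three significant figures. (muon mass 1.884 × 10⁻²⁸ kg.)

KE = 7.41 eV = 1.187 × 10⁻¹⁸ J.
p = √(2mKE) = √(2 × 1.884 × 10⁻²⁸ × 1.187 × 10⁻¹⁸) = 2.115 × 10⁻²³ kg·m/s.
λ = h/p = 6.626 × 10⁻³⁴ / 2.115 × 10⁻²³ = 3.13 × 10⁻¹¹ m = 31.3 pm.

λ = 31.3 pm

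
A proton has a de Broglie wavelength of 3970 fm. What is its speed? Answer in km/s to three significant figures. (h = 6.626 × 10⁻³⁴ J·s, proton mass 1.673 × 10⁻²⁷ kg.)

v = 99.8 km/s

p = h/λ = 6.626 × 10⁻³⁴ / 3.970 × 10⁻¹² = 1.669 × 10⁻²² kg·m/s.
v = p/m = 1.669 × 10⁻²² / 1.673 × 10⁻²⁷ = 9.98 × 10⁴ m/s = 99.8 km/s.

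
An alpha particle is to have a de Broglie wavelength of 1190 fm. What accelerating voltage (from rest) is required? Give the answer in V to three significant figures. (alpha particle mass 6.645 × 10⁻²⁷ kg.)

V = 72.8 V

p = h/λ = 6.626 × 10⁻³⁴ / 1.190 × 10⁻¹² = 5.568 × 10⁻²² kg·m/s.
KE = p²/(2m) = 2.333 × 10⁻¹⁷ J.
V = KE/2e = 2.333 × 10⁻¹⁷ / (2 × 1.602 × 10⁻¹⁹) = 72.8 V.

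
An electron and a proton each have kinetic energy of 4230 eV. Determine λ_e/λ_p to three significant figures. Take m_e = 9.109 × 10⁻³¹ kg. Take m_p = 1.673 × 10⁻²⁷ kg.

λ_e/λ_p = 42.9

At fixed KE, p = √(2mKE) so λ = h/p ∝ 1/√m.
λ_e/λ_p = √(m_p/m_e) = √(1.673 × 10⁻²⁷/9.109 × 10⁻³¹) = √(1837) = 42.9.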